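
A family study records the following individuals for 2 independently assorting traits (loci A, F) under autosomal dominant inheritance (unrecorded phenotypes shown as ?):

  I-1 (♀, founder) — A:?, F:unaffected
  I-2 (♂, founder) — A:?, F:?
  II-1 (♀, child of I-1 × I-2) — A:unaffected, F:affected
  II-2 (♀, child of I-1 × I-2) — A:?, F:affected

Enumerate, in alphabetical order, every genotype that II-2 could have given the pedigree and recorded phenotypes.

II-2 ∈ {AA Ff, Aa Ff, aa Ff}

A/I-1 ? ·: aa|Aa
A/I-2 ? ·: aa|Aa
A/II-1 un I-1×I-2: aa
A/II-2 ? I-1×I-2: aa|Aa|AA
⇒ A over [I-1,I-2,II-1,II-2]: 8 consistent
F/I-1 un ·: ff
F/I-2 ? ·: Ff|FF
F/II-1 aff I-1×I-2: Ff
F/II-2 aff I-1×I-2: Ff
⇒ F over [I-1,I-2,II-1,II-2]: 2 consistent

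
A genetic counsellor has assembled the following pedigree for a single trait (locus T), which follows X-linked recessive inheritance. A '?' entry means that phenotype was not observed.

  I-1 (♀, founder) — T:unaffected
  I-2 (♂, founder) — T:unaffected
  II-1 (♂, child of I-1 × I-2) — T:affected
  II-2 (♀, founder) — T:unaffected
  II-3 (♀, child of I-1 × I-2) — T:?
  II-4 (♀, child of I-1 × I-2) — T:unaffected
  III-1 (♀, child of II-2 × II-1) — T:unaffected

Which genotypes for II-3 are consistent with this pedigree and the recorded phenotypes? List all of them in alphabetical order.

II-3 ∈ {X^TX^T, X^TX^t}

T/I-1 un ·: X^TX^t
T/I-2 un ·: X^TY
T/II-1 aff I-1×I-2: X^tY
T/II-2 un ·: X^TX^T|X^TX^t
T/II-3 ? I-1×I-2: X^TX^T|X^TX^t
T/II-4 un I-1×I-2: X^TX^T|X^TX^t
T/III-1 un II-2×II-1: X^TX^t
⇒ T over [I-1,I-2,II-1,II-2,II-3,II-4,III-1]: 8 consistent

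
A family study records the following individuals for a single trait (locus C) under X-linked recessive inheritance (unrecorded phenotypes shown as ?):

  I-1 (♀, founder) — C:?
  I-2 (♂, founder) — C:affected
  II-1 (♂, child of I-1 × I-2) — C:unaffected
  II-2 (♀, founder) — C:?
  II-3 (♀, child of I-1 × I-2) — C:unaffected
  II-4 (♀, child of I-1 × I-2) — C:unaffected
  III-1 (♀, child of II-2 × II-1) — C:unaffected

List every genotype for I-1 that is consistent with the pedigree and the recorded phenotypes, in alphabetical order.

C/I-1 ? ·: X^CX^C|X^CX^c
C/I-2 aff ·: X^cY
C/II-1 un I-1×I-2: X^CY
C/II-2 ? ·: X^CX^C|X^CX^c|X^cX^c
C/II-3 un I-1×I-2: X^CX^c
C/II-4 un I-1×I-2: X^CX^c
C/III-1 un II-2×II-1: X^CX^C|X^CX^c
⇒ C over [I-1,I-2,II-1,II-2,II-3,II-4,III-1]: 8 consistent

I-1 ∈ {X^CX^C, X^CX^c}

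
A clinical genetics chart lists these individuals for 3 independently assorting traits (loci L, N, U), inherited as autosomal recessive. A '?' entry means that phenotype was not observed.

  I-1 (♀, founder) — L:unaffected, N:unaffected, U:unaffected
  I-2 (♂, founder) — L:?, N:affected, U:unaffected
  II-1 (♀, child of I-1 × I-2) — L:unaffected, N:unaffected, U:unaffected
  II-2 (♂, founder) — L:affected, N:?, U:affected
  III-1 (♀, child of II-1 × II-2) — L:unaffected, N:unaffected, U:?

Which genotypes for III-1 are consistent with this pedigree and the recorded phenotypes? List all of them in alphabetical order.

III-1 ∈ {Ll NN Uu, Ll NN uu, Ll Nn Uu, Ll Nn uu}

L/I-1 un ·: LL|Ll
L/I-2 ? ·: LL|Ll|ll
L/II-1 un I-1×I-2: LL|Ll
L/II-2 aff ·: ll
L/III-1 un II-1×II-2: Ll
⇒ L over [I-1,I-2,II-1,II-2,III-1]: 9 consistent
N/I-1 un ·: NN|Nn
N/I-2 aff ·: nn
N/II-1 un I-1×I-2: Nn
N/II-2 ? ·: NN|Nn|nn
N/III-1 un II-1×II-2: NN|Nn
⇒ N over [I-1,I-2,II-1,II-2,III-1]: 10 consistent
U/I-1 un ·: UU|Uu
U/I-2 un ·: UU|Uu
U/II-1 un I-1×I-2: UU|Uu
U/II-2 aff ·: uu
U/III-1 ? II-1×II-2: Uu|uu
⇒ U over [I-1,I-2,II-1,II-2,III-1]: 10 consistent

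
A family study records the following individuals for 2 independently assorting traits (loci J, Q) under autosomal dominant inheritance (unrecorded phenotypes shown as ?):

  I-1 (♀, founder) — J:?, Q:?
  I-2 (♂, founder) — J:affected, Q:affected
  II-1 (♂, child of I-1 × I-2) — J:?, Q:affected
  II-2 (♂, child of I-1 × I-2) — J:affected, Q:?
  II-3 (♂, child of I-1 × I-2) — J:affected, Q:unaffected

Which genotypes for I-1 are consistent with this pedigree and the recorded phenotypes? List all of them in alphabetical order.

J/I-1 ? ·: jj|Jj|JJ
J/I-2 aff ·: Jj|JJ
J/II-1 ? I-1×I-2: jj|Jj|JJ
J/II-2 aff I-1×I-2: Jj|JJ
J/II-3 aff I-1×I-2: Jj|JJ
⇒ J over [I-1,I-2,II-1,II-2,II-3]: 32 consistent
Q/I-1 ? ·: qq|Qq
Q/I-2 aff ·: Qq
Q/II-1 aff I-1×I-2: Qq|QQ
Q/II-2 ? I-1×I-2: qq|Qq|QQ
Q/II-3 un I-1×I-2: qq
⇒ Q over [I-1,I-2,II-1,II-2,II-3]: 8 consistent

I-1 ∈ {JJ Qq, JJ qq, Jj Qq, Jj qq, jj Qq, jj qq}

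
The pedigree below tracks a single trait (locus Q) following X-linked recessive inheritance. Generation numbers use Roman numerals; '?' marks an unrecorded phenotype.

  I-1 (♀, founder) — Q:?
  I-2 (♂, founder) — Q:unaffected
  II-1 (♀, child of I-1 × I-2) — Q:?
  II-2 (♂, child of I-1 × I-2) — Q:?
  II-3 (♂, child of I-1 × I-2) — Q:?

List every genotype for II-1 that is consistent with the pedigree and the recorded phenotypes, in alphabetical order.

II-1 ∈ {X^QX^Q, X^QX^q}

Q/I-1 ? ·: X^QX^Q|X^QX^q|X^qX^q
Q/I-2 un ·: X^QY
Q/II-1 ? I-1×I-2: X^QX^Q|X^QX^q
Q/II-2 ? I-1×I-2: X^QY|X^qY
Q/II-3 ? I-1×I-2: X^QY|X^qY
⇒ Q over [I-1,I-2,II-1,II-2,II-3]: 10 consistent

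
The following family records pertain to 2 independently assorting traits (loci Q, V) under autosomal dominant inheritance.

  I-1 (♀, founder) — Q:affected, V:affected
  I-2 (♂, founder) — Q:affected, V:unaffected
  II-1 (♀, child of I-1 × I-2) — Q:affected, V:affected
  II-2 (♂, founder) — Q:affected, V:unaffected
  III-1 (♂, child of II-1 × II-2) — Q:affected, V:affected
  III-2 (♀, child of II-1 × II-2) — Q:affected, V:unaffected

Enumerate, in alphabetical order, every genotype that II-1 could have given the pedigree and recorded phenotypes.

II-1 ∈ {QQ Vv, Qq Vv}

Q/I-1 aff ·: Qq|QQ
Q/I-2 aff ·: Qq|QQ
Q/II-1 aff I-1×I-2: Qq|QQ
Q/II-2 aff ·: Qq|QQ
Q/III-1 aff II-1×II-2: Qq|QQ
Q/III-2 aff II-1×II-2: Qq|QQ
⇒ Q over [I-1,I-2,II-1,II-2,III-1,III-2]: 44 consistent
V/I-1 aff ·: Vv|VV
V/I-2 un ·: vv
V/II-1 aff I-1×I-2: Vv
V/II-2 un ·: vv
V/III-1 aff II-1×II-2: Vv
V/III-2 un II-1×II-2: vv
⇒ V over [I-1,I-2,II-1,II-2,III-1,III-2]: 2 consistent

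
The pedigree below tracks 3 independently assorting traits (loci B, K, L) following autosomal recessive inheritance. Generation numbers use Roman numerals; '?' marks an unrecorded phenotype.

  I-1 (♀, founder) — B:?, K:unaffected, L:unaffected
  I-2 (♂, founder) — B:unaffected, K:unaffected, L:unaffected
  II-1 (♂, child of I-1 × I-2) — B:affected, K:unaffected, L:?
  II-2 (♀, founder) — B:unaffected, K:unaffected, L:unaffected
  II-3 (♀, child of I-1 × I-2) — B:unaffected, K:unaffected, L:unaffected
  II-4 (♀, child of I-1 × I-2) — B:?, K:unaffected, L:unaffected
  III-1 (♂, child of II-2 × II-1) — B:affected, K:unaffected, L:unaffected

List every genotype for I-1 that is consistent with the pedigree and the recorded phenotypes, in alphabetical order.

B/I-1 ? ·: Bb|bb
B/I-2 un ·: Bb
B/II-1 aff I-1×I-2: bb
B/II-2 un ·: Bb
B/II-3 un I-1×I-2: BB|Bb
B/II-4 ? I-1×I-2: BB|Bb|bb
B/III-1 aff II-2×II-1: bb
⇒ B over [I-1,I-2,II-1,II-2,II-3,II-4,III-1]: 8 consistent
K/I-1 un ·: KK|Kk
K/I-2 un ·: KK|Kk
K/II-1 un I-1×I-2: KK|Kk
K/II-2 un ·: KK|Kk
K/II-3 un I-1×I-2: KK|Kk
K/II-4 un I-1×I-2: KK|Kk
K/III-1 un II-2×II-1: KK|Kk
⇒ K over [I-1,I-2,II-1,II-2,II-3,II-4,III-1]: 87 consistent
L/I-1 un ·: LL|Ll
L/I-2 un ·: LL|Ll
L/II-1 ? I-1×I-2: LL|Ll|ll
L/II-2 un ·: LL|Ll
L/II-3 un I-1×I-2: LL|Ll
L/II-4 un I-1×I-2: LL|Ll
L/III-1 un II-2×II-1: LL|Ll
⇒ L over [I-1,I-2,II-1,II-2,II-3,II-4,III-1]: 95 consistent

I-1 ∈ {Bb KK LL, Bb KK Ll, Bb Kk LL, Bb Kk Ll, bb KK LL, bb KK Ll, bb Kk LL, bb Kk Ll}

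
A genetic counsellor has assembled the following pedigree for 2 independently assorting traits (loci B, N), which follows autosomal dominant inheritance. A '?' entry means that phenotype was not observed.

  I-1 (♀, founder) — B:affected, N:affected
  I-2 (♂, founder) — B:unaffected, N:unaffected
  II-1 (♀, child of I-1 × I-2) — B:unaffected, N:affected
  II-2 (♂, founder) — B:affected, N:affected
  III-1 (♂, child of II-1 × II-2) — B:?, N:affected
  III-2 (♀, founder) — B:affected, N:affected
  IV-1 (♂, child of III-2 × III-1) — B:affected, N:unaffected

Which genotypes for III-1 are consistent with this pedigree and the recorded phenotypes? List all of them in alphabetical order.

B/I-1 aff ·: Bb
B/I-2 un ·: bb
B/II-1 un I-1×I-2: bb
B/II-2 aff ·: Bb|BB
B/III-1 ? II-1×II-2: bb|Bb
B/III-2 aff ·: Bb|BB
B/IV-1 aff III-2×III-1: Bb|BB
⇒ B over [I-1,I-2,II-1,II-2,III-1,III-2,IV-1]: 10 consistent
N/I-1 aff ·: Nn|NN
N/I-2 un ·: nn
N/II-1 aff I-1×I-2: Nn
N/II-2 aff ·: Nn|NN
N/III-1 aff II-1×II-2: Nn
N/III-2 aff ·: Nn
N/IV-1 un III-2×III-1: nn
⇒ N over [I-1,I-2,II-1,II-2,III-1,III-2,IV-1]: 4 consistent

III-1 ∈ {Bb Nn, bb Nn}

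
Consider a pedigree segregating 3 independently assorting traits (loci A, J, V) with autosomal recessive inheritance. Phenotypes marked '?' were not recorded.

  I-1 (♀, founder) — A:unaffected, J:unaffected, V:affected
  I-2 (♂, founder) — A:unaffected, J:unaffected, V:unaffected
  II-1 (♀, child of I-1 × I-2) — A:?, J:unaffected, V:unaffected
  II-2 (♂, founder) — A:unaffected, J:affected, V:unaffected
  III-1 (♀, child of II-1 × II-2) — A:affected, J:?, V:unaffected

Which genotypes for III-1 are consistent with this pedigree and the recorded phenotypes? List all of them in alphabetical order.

A/I-1 un ·: AA|Aa
A/I-2 un ·: AA|Aa
A/II-1 ? I-1×I-2: Aa|aa
A/II-2 un ·: Aa
A/III-1 aff II-1×II-2: aa
⇒ A over [I-1,I-2,II-1,II-2,III-1]: 4 consistent
J/I-1 un ·: JJ|Jj
J/I-2 un ·: JJ|Jj
J/II-1 un I-1×I-2: JJ|Jj
J/II-2 aff ·: jj
J/III-1 ? II-1×II-2: Jj|jj
⇒ J over [I-1,I-2,II-1,II-2,III-1]: 10 consistent
V/I-1 aff ·: vv
V/I-2 un ·: VV|Vv
V/II-1 un I-1×I-2: Vv
V/II-2 un ·: VV|Vv
V/III-1 un II-1×II-2: VV|Vv
⇒ V over [I-1,I-2,II-1,II-2,III-1]: 8 consistent

III-1 ∈ {aa Jj VV, aa Jj Vv, aa jj VV, aa jj Vv}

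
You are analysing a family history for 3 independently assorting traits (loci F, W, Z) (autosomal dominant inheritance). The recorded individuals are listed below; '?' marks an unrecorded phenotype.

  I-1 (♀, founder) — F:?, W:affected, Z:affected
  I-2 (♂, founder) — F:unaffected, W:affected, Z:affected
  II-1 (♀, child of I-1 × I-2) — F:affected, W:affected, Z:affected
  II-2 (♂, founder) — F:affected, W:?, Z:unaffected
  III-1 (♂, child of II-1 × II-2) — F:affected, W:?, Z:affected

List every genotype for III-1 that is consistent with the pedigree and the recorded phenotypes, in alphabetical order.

F/I-1 ? ·: Ff|FF
F/I-2 un ·: ff
F/II-1 aff I-1×I-2: Ff
F/II-2 aff ·: Ff|FF
F/III-1 aff II-1×II-2: Ff|FF
⇒ F over [I-1,I-2,II-1,II-2,III-1]: 8 consistent
W/I-1 aff ·: Ww|WW
W/I-2 aff ·: Ww|WW
W/II-1 aff I-1×I-2: Ww|WW
W/II-2 ? ·: ww|Ww|WW
W/III-1 ? II-1×II-2: ww|Ww|WW
⇒ W over [I-1,I-2,II-1,II-2,III-1]: 37 consistent
Z/I-1 aff ·: Zz|ZZ
Z/I-2 aff ·: Zz|ZZ
Z/II-1 aff I-1×I-2: Zz|ZZ
Z/II-2 un ·: zz
Z/III-1 aff II-1×II-2: Zz
⇒ Z over [I-1,I-2,II-1,II-2,III-1]: 7 consistent

III-1 ∈ {FF WW Zz, FF Ww Zz, FF ww Zz, Ff WW Zz, Ff Ww Zz, Ff ww Zz}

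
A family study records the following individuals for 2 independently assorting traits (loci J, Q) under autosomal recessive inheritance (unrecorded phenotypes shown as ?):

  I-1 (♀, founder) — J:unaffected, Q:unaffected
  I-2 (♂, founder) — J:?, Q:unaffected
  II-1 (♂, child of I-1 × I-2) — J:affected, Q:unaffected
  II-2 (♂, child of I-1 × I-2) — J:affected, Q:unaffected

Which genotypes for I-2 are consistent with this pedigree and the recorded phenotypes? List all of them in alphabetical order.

I-2 ∈ {Jj QQ, Jj Qq, jj QQ, jj Qq}

J/I-1 un ·: Jj
J/I-2 ? ·: Jj|jj
J/II-1 aff I-1×I-2: jj
J/II-2 aff I-1×I-2: jj
⇒ J over [I-1,I-2,II-1,II-2]: 2 consistent
Q/I-1 un ·: QQ|Qq
Q/I-2 un ·: QQ|Qq
Q/II-1 un I-1×I-2: QQ|Qq
Q/II-2 un I-1×I-2: QQ|Qq
⇒ Q over [I-1,I-2,II-1,II-2]: 13 consistent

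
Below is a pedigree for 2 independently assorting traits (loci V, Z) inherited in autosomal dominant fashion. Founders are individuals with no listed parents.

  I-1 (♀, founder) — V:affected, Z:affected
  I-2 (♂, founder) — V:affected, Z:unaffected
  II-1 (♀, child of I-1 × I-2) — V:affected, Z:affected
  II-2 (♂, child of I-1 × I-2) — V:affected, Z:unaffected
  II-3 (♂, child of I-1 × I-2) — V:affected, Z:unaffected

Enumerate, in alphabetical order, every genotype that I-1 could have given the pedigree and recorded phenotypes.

V/I-1 aff ·: Vv|VV
V/I-2 aff ·: Vv|VV
V/II-1 aff I-1×I-2: Vv|VV
V/II-2 aff I-1×I-2: Vv|VV
V/II-3 aff I-1×I-2: Vv|VV
⇒ V over [I-1,I-2,II-1,II-2,II-3]: 25 consistent
Z/I-1 aff ·: Zz
Z/I-2 un ·: zz
Z/II-1 aff I-1×I-2: Zz
Z/II-2 un I-1×I-2: zz
Z/II-3 un I-1×I-2: zz
⇒ Z over [I-1,I-2,II-1,II-2,II-3]: 1 consistent

I-1 ∈ {VV Zz, Vv Zz}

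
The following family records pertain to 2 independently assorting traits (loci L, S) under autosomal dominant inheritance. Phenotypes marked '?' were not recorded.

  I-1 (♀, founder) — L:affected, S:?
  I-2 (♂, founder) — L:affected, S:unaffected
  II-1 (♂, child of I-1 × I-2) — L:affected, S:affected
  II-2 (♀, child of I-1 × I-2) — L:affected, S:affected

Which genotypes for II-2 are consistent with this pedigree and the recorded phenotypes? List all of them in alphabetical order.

L/I-1 aff ·: Ll|LL
L/I-2 aff ·: Ll|LL
L/II-1 aff I-1×I-2: Ll|LL
L/II-2 aff I-1×I-2: Ll|LL
⇒ L over [I-1,I-2,II-1,II-2]: 13 consistent
S/I-1 ? ·: Ss|SS
S/I-2 un ·: ss
S/II-1 aff I-1×I-2: Ss
S/II-2 aff I-1×I-2: Ss
⇒ S over [I-1,I-2,II-1,II-2]: 2 consistent

II-2 ∈ {LL Ss, Ll Ss}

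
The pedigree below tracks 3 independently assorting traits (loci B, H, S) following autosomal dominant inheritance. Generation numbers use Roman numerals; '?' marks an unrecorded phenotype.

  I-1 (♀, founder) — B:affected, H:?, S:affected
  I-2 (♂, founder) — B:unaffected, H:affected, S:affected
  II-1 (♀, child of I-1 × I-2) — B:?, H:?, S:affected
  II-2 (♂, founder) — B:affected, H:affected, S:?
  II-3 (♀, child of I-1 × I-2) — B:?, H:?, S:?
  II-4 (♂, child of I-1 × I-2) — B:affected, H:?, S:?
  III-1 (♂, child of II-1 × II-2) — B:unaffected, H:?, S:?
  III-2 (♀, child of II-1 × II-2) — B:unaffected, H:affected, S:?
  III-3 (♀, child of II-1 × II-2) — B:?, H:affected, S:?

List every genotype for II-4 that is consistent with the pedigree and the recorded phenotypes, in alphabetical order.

B/I-1 aff ·: Bb|BB
B/I-2 un ·: bb
B/II-1 ? I-1×I-2: bb|Bb
B/II-2 aff ·: Bb
B/II-3 ? I-1×I-2: bb|Bb
B/II-4 aff I-1×I-2: Bb
B/III-1 un II-1×II-2: bb
B/III-2 un II-1×II-2: bb
B/III-3 ? II-1×II-2: bb|Bb|BB
⇒ B over [I-1,I-2,II-1,II-2,II-3,II-4,III-1,III-2,III-3]: 13 consistent
H/I-1 ? ·: hh|Hh|HH
H/I-2 aff ·: Hh|HH
H/II-1 ? I-1×I-2: hh|Hh|HH
H/II-2 aff ·: Hh|HH
H/II-3 ? I-1×I-2: hh|Hh|HH
H/II-4 ? I-1×I-2: hh|Hh|HH
H/III-1 ? II-1×II-2: hh|Hh|HH
H/III-2 aff II-1×II-2: Hh|HH
H/III-3 aff II-1×II-2: Hh|HH
⇒ H over [I-1,I-2,II-1,II-2,II-3,II-4,III-1,III-2,III-3]: 641 consistent
S/I-1 aff ·: Ss|SS
S/I-2 aff ·: Ss|SS
S/II-1 aff I-1×I-2: Ss|SS
S/II-2 ? ·: ss|Ss|SS
S/II-3 ? I-1×I-2: ss|Ss|SS
S/II-4 ? I-1×I-2: ss|Ss|SS
S/III-1 ? II-1×II-2: ss|Ss|SS
S/III-2 ? II-1×II-2: ss|Ss|SS
S/III-3 ? II-1×II-2: ss|Ss|SS
⇒ S over [I-1,I-2,II-1,II-2,II-3,II-4,III-1,III-2,III-3]: 911 consistent

II-4 ∈ {Bb HH SS, Bb HH Ss, Bb HH ss, Bb Hh SS, Bb Hh Ss, Bb Hh ss, Bb hh SS, Bb hh Ss, Bb hh ss}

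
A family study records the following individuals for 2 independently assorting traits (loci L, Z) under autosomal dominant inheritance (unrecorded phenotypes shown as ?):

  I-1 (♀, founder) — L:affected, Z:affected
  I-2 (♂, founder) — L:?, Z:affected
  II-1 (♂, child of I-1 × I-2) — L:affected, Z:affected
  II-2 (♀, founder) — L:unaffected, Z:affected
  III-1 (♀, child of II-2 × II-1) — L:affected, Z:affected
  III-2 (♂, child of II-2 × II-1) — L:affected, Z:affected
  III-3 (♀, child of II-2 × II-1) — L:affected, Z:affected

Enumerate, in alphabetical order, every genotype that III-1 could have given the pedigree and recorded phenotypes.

III-1 ∈ {Ll ZZ, Ll Zz}

L/I-1 aff ·: Ll|LL
L/I-2 ? ·: ll|Ll|LL
L/II-1 aff I-1×I-2: Ll|LL
L/II-2 un ·: ll
L/III-1 aff II-2×II-1: Ll
L/III-2 aff II-2×II-1: Ll
L/III-3 aff II-2×II-1: Ll
⇒ L over [I-1,I-2,II-1,II-2,III-1,III-2,III-3]: 9 consistent
Z/I-1 aff ·: Zz|ZZ
Z/I-2 aff ·: Zz|ZZ
Z/II-1 aff I-1×I-2: Zz|ZZ
Z/II-2 aff ·: Zz|ZZ
Z/III-1 aff II-2×II-1: Zz|ZZ
Z/III-2 aff II-2×II-1: Zz|ZZ
Z/III-3 aff II-2×II-1: Zz|ZZ
⇒ Z over [I-1,I-2,II-1,II-2,III-1,III-2,III-3]: 84 consistent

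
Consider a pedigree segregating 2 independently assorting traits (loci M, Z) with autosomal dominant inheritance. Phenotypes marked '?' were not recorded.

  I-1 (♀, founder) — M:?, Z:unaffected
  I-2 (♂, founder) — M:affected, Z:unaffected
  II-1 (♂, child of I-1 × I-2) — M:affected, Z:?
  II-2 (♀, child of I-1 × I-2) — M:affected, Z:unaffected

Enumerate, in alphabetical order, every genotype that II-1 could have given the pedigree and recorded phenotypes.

II-1 ∈ {MM zz, Mm zz}

M/I-1 ? ·: mm|Mm|MM
M/I-2 aff ·: Mm|MM
M/II-1 aff I-1×I-2: Mm|MM
M/II-2 aff I-1×I-2: Mm|MM
⇒ M over [I-1,I-2,II-1,II-2]: 15 consistent
Z/I-1 un ·: zz
Z/I-2 un ·: zz
Z/II-1 ? I-1×I-2: zz
Z/II-2 un I-1×I-2: zz
⇒ Z over [I-1,I-2,II-1,II-2]: 1 consistent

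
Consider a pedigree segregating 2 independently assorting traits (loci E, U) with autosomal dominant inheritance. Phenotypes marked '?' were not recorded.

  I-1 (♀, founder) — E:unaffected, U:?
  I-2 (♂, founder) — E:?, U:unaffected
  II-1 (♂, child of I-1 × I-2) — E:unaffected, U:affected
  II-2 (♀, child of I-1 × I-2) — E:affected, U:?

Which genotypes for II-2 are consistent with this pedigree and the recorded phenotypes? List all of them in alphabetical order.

E/I-1 un ·: ee
E/I-2 ? ·: Ee
E/II-1 un I-1×I-2: ee
E/II-2 aff I-1×I-2: Ee
⇒ E over [I-1,I-2,II-1,II-2]: 1 consistent
U/I-1 ? ·: Uu|UU
U/I-2 un ·: uu
U/II-1 aff I-1×I-2: Uu
U/II-2 ? I-1×I-2: uu|Uu
⇒ U over [I-1,I-2,II-1,II-2]: 3 consistent

II-2 ∈ {Ee Uu, Ee uu}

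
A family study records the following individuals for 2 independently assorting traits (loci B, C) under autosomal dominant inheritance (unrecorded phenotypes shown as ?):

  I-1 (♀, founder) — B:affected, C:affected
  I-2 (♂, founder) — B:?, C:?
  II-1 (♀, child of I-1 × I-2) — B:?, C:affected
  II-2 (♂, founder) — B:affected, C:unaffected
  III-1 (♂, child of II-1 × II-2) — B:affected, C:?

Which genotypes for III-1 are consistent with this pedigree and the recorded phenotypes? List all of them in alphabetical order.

III-1 ∈ {BB Cc, BB cc, Bb Cc, Bb cc}

B/I-1 aff ·: Bb|BB
B/I-2 ? ·: bb|Bb|BB
B/II-1 ? I-1×I-2: bb|Bb|BB
B/II-2 aff ·: Bb|BB
B/III-1 aff II-1×II-2: Bb|BB
⇒ B over [I-1,I-2,II-1,II-2,III-1]: 36 consistent
C/I-1 aff ·: Cc|CC
C/I-2 ? ·: cc|Cc|CC
C/II-1 aff I-1×I-2: Cc|CC
C/II-2 un ·: cc
C/III-1 ? II-1×II-2: cc|Cc
⇒ C over [I-1,I-2,II-1,II-2,III-1]: 14 consistent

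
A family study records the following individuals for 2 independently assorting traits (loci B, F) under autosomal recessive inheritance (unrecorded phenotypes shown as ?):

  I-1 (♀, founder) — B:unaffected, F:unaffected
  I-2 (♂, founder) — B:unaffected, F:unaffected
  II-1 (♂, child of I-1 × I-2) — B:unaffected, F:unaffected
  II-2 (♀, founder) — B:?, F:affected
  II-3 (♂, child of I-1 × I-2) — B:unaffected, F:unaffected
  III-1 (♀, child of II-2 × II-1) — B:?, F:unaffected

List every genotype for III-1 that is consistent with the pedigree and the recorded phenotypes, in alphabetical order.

III-1 ∈ {BB Ff, Bb Ff, bb Ff}

B/I-1 un ·: BB|Bb
B/I-2 un ·: BB|Bb
B/II-1 un I-1×I-2: BB|Bb
B/II-2 ? ·: BB|Bb|bb
B/II-3 un I-1×I-2: BB|Bb
B/III-1 ? II-2×II-1: BB|Bb|bb
⇒ B over [I-1,I-2,II-1,II-2,II-3,III-1]: 70 consistent
F/I-1 un ·: FF|Ff
F/I-2 un ·: FF|Ff
F/II-1 un I-1×I-2: FF|Ff
F/II-2 aff ·: ff
F/II-3 un I-1×I-2: FF|Ff
F/III-1 un II-2×II-1: Ff
⇒ F over [I-1,I-2,II-1,II-2,II-3,III-1]: 13 consistent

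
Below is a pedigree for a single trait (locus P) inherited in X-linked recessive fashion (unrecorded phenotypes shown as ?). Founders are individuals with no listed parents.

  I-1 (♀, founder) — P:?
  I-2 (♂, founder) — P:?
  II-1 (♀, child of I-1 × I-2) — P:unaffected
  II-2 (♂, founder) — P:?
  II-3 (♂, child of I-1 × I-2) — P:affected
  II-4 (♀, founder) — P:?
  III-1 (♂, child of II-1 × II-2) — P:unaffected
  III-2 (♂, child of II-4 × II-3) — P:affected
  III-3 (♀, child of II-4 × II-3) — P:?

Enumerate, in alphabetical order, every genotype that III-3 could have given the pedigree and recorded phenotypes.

III-3 ∈ {X^PX^p, X^pX^p}

P/I-1 ? ·: X^PX^p|X^pX^p
P/I-2 ? ·: X^PY|X^pY
P/II-1 un I-1×I-2: X^PX^P|X^PX^p
P/II-2 ? ·: X^PY|X^pY
P/II-3 aff I-1×I-2: X^pY
P/II-4 ? ·: X^PX^p|X^pX^p
P/III-1 un II-1×II-2: X^PY
P/III-2 aff II-4×II-3: X^pY
P/III-3 ? II-4×II-3: X^PX^p|X^pX^p
⇒ P over [I-1,I-2,II-1,II-2,II-3,II-4,III-1,III-2,III-3]: 24 consistent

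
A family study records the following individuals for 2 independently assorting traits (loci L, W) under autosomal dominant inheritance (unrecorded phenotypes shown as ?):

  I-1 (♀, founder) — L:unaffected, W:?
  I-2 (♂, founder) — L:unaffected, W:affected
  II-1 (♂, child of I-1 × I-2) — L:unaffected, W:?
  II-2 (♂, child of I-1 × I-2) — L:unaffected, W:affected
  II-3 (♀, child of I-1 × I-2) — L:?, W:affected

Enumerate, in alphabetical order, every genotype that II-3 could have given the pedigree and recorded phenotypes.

II-3 ∈ {ll WW, ll Ww}

L/I-1 un ·: ll
L/I-2 un ·: ll
L/II-1 un I-1×I-2: ll
L/II-2 un I-1×I-2: ll
L/II-3 ? I-1×I-2: ll
⇒ L over [I-1,I-2,II-1,II-2,II-3]: 1 consistent
W/I-1 ? ·: ww|Ww|WW
W/I-2 aff ·: Ww|WW
W/II-1 ? I-1×I-2: ww|Ww|WW
W/II-2 aff I-1×I-2: Ww|WW
W/II-3 aff I-1×I-2: Ww|WW
⇒ W over [I-1,I-2,II-1,II-2,II-3]: 32 consistent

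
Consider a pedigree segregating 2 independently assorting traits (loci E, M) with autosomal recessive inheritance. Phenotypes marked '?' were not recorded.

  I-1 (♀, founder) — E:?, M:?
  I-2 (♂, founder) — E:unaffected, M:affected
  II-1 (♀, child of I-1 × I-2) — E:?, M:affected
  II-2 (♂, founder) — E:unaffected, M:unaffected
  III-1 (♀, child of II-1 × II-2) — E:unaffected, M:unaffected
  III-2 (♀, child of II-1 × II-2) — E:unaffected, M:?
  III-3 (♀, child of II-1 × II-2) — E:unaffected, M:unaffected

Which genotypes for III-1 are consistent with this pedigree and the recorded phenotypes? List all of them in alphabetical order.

III-1 ∈ {EE Mm, Ee Mm}

E/I-1 ? ·: EE|Ee|ee
E/I-2 un ·: EE|Ee
E/II-1 ? I-1×I-2: EE|Ee|ee
E/II-2 un ·: EE|Ee
E/III-1 un II-1×II-2: EE|Ee
E/III-2 un II-1×II-2: EE|Ee
E/III-3 un II-1×II-2: EE|Ee
⇒ E over [I-1,I-2,II-1,II-2,III-1,III-2,III-3]: 120 consistent
M/I-1 ? ·: Mm|mm
M/I-2 aff ·: mm
M/II-1 aff I-1×I-2: mm
M/II-2 un ·: MM|Mm
M/III-1 un II-1×II-2: Mm
M/III-2 ? II-1×II-2: Mm|mm
M/III-3 un II-1×II-2: Mm
⇒ M over [I-1,I-2,II-1,II-2,III-1,III-2,III-3]: 6 consistent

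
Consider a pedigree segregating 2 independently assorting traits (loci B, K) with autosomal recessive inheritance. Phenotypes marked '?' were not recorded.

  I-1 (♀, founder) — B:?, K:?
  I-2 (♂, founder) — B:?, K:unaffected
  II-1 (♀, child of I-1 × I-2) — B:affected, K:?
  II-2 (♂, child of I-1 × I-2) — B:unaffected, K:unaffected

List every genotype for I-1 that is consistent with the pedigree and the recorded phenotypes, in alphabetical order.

I-1 ∈ {Bb KK, Bb Kk, Bb kk, bb KK, bb Kk, bb kk}

B/I-1 ? ·: Bb|bb
B/I-2 ? ·: Bb|bb
B/II-1 aff I-1×I-2: bb
B/II-2 un I-1×I-2: BB|Bb
⇒ B over [I-1,I-2,II-1,II-2]: 4 consistent
K/I-1 ? ·: KK|Kk|kk
K/I-2 un ·: KK|Kk
K/II-1 ? I-1×I-2: KK|Kk|kk
K/II-2 un I-1×I-2: KK|Kk
⇒ K over [I-1,I-2,II-1,II-2]: 18 consistent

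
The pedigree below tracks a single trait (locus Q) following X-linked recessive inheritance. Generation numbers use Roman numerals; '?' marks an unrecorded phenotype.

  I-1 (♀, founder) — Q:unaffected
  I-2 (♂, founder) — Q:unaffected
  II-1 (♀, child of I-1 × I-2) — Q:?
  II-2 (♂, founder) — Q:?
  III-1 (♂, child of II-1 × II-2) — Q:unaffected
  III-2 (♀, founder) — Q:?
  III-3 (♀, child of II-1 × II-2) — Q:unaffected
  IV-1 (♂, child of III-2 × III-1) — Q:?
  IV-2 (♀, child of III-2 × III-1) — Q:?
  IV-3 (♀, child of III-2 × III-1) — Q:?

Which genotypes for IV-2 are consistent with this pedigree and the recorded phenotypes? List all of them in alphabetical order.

Q/I-1 un ·: X^QX^Q|X^QX^q
Q/I-2 un ·: X^QY
Q/II-1 ? I-1×I-2: X^QX^Q|X^QX^q
Q/II-2 ? ·: X^QY|X^qY
Q/III-1 un II-1×II-2: X^QY
Q/III-2 ? ·: X^QX^Q|X^QX^q|X^qX^q
Q/III-3 un II-1×II-2: X^QX^Q|X^QX^q
Q/IV-1 ? III-2×III-1: X^QY|X^qY
Q/IV-2 ? III-2×III-1: X^QX^Q|X^QX^q
Q/IV-3 ? III-2×III-1: X^QX^Q|X^QX^q
⇒ Q over [I-1,I-2,II-1,II-2,III-1,III-2,III-3,IV-1,IV-2,IV-3]: 70 consistent

IV-2 ∈ {X^QX^Q, X^QX^q}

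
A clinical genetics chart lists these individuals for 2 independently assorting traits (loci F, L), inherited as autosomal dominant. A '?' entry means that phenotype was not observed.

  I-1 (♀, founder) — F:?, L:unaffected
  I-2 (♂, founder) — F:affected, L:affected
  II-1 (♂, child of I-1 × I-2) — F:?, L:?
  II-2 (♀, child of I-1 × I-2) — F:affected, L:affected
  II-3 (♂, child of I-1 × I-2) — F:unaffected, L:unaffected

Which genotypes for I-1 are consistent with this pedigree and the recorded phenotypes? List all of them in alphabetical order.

F/I-1 ? ·: ff|Ff
F/I-2 aff ·: Ff
F/II-1 ? I-1×I-2: ff|Ff|FF
F/II-2 aff I-1×I-2: Ff|FF
F/II-3 un I-1×I-2: ff
⇒ F over [I-1,I-2,II-1,II-2,II-3]: 8 consistent
L/I-1 un ·: ll
L/I-2 aff ·: Ll
L/II-1 ? I-1×I-2: ll|Ll
L/II-2 aff I-1×I-2: Ll
L/II-3 un I-1×I-2: ll
⇒ L over [I-1,I-2,II-1,II-2,II-3]: 2 consistent

I-1 ∈ {Ff ll, ff ll}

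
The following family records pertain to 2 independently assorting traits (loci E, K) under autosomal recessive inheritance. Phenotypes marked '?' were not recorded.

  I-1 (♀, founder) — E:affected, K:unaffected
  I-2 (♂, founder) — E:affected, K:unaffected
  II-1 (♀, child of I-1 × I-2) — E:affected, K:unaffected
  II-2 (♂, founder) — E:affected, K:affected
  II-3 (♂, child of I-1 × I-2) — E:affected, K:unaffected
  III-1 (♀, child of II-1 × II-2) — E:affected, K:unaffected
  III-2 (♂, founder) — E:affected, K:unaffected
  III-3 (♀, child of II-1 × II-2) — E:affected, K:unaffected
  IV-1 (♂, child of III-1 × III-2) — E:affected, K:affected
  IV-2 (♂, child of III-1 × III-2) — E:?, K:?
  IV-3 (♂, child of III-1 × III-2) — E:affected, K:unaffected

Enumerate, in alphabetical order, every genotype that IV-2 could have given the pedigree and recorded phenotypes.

IV-2 ∈ {ee KK, ee Kk, ee kk}

E/I-1 aff ·: ee
E/I-2 aff ·: ee
E/II-1 aff I-1×I-2: ee
E/II-2 aff ·: ee
E/II-3 aff I-1×I-2: ee
E/III-1 aff II-1×II-2: ee
E/III-2 aff ·: ee
E/III-3 aff II-1×II-2: ee
E/IV-1 aff III-1×III-2: ee
E/IV-2 ? III-1×III-2: ee
E/IV-3 aff III-1×III-2: ee
⇒ E over [I-1,I-2,II-1,II-2,II-3,III-1,III-2,III-3,IV-1,IV-2,IV-3]: 1 consistent
K/I-1 un ·: KK|Kk
K/I-2 un ·: KK|Kk
K/II-1 un I-1×I-2: KK|Kk
K/II-2 aff ·: kk
K/II-3 un I-1×I-2: KK|Kk
K/III-1 un II-1×II-2: Kk
K/III-2 un ·: Kk
K/III-3 un II-1×II-2: Kk
K/IV-1 aff III-1×III-2: kk
K/IV-2 ? III-1×III-2: KK|Kk|kk
K/IV-3 un III-1×III-2: KK|Kk
⇒ K over [I-1,I-2,II-1,II-2,II-3,III-1,III-2,III-3,IV-1,IV-2,IV-3]: 78 consistent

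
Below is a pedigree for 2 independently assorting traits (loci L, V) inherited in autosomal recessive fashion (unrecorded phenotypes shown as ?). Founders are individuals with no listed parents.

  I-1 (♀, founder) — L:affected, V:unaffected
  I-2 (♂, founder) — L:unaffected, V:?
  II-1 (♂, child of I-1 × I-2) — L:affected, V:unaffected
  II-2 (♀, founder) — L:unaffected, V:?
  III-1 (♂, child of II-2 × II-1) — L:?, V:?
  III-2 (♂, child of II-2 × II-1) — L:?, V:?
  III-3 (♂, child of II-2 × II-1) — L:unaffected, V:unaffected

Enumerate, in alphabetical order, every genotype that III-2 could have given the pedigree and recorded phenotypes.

L/I-1 aff ·: ll
L/I-2 un ·: Ll
L/II-1 aff I-1×I-2: ll
L/II-2 un ·: LL|Ll
L/III-1 ? II-2×II-1: Ll|ll
L/III-2 ? II-2×II-1: Ll|ll
L/III-3 un II-2×II-1: Ll
⇒ L over [I-1,I-2,II-1,II-2,III-1,III-2,III-3]: 5 consistent
V/I-1 un ·: VV|Vv
V/I-2 ? ·: VV|Vv|vv
V/II-1 un I-1×I-2: VV|Vv
V/II-2 ? ·: VV|Vv|vv
V/III-1 ? II-2×II-1: VV|Vv|vv
V/III-2 ? II-2×II-1: VV|Vv|vv
V/III-3 un II-2×II-1: VV|Vv
⇒ V over [I-1,I-2,II-1,II-2,III-1,III-2,III-3]: 190 consistent

III-2 ∈ {Ll VV, Ll Vv, Ll vv, ll VV, ll Vv, ll vv}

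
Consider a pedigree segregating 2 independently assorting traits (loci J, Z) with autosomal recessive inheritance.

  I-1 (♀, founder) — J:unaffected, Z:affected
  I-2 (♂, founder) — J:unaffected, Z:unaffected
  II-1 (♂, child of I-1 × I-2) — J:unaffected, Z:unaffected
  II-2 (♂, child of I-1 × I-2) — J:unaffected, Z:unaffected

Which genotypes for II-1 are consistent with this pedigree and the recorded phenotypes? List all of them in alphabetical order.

II-1 ∈ {JJ Zz, Jj Zz}

J/I-1 un ·: JJ|Jj
J/I-2 un ·: JJ|Jj
J/II-1 un I-1×I-2: JJ|Jj
J/II-2 un I-1×I-2: JJ|Jj
⇒ J over [I-1,I-2,II-1,II-2]: 13 consistent
Z/I-1 aff ·: zz
Z/I-2 un ·: ZZ|Zz
Z/II-1 un I-1×I-2: Zz
Z/II-2 un I-1×I-2: Zz
⇒ Z over [I-1,I-2,II-1,II-2]: 2 consistent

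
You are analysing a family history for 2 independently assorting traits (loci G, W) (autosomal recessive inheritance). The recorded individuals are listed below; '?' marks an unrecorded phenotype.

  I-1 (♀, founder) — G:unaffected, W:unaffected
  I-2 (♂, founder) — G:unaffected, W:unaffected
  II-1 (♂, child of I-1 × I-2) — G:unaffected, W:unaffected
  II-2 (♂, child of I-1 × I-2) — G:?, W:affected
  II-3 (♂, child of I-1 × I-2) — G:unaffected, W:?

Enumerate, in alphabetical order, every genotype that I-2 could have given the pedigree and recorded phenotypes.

I-2 ∈ {GG Ww, Gg Ww}

G/I-1 un ·: GG|Gg
G/I-2 un ·: GG|Gg
G/II-1 un I-1×I-2: GG|Gg
G/II-2 ? I-1×I-2: GG|Gg|gg
G/II-3 un I-1×I-2: GG|Gg
⇒ G over [I-1,I-2,II-1,II-2,II-3]: 29 consistent
W/I-1 un ·: Ww
W/I-2 un ·: Ww
W/II-1 un I-1×I-2: WW|Ww
W/II-2 aff I-1×I-2: ww
W/II-3 ? I-1×I-2: WW|Ww|ww
⇒ W over [I-1,I-2,II-1,II-2,II-3]: 6 consistent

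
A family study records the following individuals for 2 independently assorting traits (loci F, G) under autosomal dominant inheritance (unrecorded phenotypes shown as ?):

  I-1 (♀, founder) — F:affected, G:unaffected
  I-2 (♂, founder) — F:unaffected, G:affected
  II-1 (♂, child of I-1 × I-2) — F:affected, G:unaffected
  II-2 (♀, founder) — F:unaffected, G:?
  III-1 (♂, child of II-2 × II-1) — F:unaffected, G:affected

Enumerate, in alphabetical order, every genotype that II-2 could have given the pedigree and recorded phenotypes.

F/I-1 aff ·: Ff|FF
F/I-2 un ·: ff
F/II-1 aff I-1×I-2: Ff
F/II-2 un ·: ff
F/III-1 un II-2×II-1: ff
⇒ F over [I-1,I-2,II-1,II-2,III-1]: 2 consistent
G/I-1 un ·: gg
G/I-2 aff ·: Gg
G/II-1 un I-1×I-2: gg
G/II-2 ? ·: Gg|GG
G/III-1 aff II-2×II-1: Gg
⇒ G over [I-1,I-2,II-1,II-2,III-1]: 2 consistent

II-2 ∈ {ff GG, ff Gg}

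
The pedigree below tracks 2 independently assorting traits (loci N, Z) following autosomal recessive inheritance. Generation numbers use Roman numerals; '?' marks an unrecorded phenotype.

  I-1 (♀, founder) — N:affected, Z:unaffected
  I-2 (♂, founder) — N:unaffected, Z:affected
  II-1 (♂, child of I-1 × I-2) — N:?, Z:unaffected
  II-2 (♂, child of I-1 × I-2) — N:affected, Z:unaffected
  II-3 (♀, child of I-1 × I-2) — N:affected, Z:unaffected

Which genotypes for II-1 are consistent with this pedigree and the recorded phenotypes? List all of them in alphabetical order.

N/I-1 aff ·: nn
N/I-2 un ·: Nn
N/II-1 ? I-1×I-2: Nn|nn
N/II-2 aff I-1×I-2: nn
N/II-3 aff I-1×I-2: nn
⇒ N over [I-1,I-2,II-1,II-2,II-3]: 2 consistent
Z/I-1 un ·: ZZ|Zz
Z/I-2 aff ·: zz
Z/II-1 un I-1×I-2: Zz
Z/II-2 un I-1×I-2: Zz
Z/II-3 un I-1×I-2: Zz
⇒ Z over [I-1,I-2,II-1,II-2,II-3]: 2 consistent

II-1 ∈ {Nn Zz, nn Zz}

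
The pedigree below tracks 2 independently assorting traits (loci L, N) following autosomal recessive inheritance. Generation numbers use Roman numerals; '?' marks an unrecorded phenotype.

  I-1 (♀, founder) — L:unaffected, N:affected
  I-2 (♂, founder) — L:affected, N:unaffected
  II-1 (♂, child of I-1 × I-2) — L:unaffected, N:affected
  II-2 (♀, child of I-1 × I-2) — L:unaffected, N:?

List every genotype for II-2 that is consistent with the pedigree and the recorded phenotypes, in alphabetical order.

II-2 ∈ {Ll Nn, Ll nn}

L/I-1 un ·: LL|Ll
L/I-2 aff ·: ll
L/II-1 un I-1×I-2: Ll
L/II-2 un I-1×I-2: Ll
⇒ L over [I-1,I-2,II-1,II-2]: 2 consistent
N/I-1 aff ·: nn
N/I-2 un ·: Nn
N/II-1 aff I-1×I-2: nn
N/II-2 ? I-1×I-2: Nn|nn
⇒ N over [I-1,I-2,II-1,II-2]: 2 consistent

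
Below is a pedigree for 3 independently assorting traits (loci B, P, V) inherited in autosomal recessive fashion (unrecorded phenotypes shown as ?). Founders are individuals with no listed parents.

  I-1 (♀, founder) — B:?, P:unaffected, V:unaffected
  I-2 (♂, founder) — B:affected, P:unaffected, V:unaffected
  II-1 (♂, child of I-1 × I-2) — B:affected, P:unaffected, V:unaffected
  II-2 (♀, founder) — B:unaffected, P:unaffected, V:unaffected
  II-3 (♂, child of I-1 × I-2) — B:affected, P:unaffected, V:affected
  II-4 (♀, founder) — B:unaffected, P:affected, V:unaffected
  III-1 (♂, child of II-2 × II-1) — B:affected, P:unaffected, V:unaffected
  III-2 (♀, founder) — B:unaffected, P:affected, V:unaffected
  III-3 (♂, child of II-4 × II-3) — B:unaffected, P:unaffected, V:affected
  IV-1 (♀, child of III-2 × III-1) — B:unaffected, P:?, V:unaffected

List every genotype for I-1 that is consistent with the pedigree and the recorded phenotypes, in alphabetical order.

I-1 ∈ {Bb PP Vv, Bb Pp Vv, bb PP Vv, bb Pp Vv}

B/I-1 ? ·: Bb|bb
B/I-2 aff ·: bb
B/II-1 aff I-1×I-2: bb
B/II-2 un ·: Bb
B/II-3 aff I-1×I-2: bb
B/II-4 un ·: BB|Bb
B/III-1 aff II-2×II-1: bb
B/III-2 un ·: BB|Bb
B/III-3 un II-4×II-3: Bb
B/IV-1 un III-2×III-1: Bb
⇒ B over [I-1,I-2,II-1,II-2,II-3,II-4,III-1,III-2,III-3,IV-1]: 8 consistent
P/I-1 un ·: PP|Pp
P/I-2 un ·: PP|Pp
P/II-1 un I-1×I-2: PP|Pp
P/II-2 un ·: PP|Pp
P/II-3 un I-1×I-2: PP|Pp
P/II-4 aff ·: pp
P/III-1 un II-2×II-1: PP|Pp
P/III-2 aff ·: pp
P/III-3 un II-4×II-3: Pp
P/IV-1 ? III-2×III-1: Pp|pp
⇒ P over [I-1,I-2,II-1,II-2,II-3,II-4,III-1,III-2,III-3,IV-1]: 64 consistent
V/I-1 un ·: Vv
V/I-2 un ·: Vv
V/II-1 un I-1×I-2: VV|Vv
V/II-2 un ·: VV|Vv
V/II-3 aff I-1×I-2: vv
V/II-4 un ·: Vv
V/III-1 un II-2×II-1: VV|Vv
V/III-2 un ·: VV|Vv
V/III-3 aff II-4×II-3: vv
V/IV-1 un III-2×III-1: VV|Vv
⇒ V over [I-1,I-2,II-1,II-2,II-3,II-4,III-1,III-2,III-3,IV-1]: 24 consistent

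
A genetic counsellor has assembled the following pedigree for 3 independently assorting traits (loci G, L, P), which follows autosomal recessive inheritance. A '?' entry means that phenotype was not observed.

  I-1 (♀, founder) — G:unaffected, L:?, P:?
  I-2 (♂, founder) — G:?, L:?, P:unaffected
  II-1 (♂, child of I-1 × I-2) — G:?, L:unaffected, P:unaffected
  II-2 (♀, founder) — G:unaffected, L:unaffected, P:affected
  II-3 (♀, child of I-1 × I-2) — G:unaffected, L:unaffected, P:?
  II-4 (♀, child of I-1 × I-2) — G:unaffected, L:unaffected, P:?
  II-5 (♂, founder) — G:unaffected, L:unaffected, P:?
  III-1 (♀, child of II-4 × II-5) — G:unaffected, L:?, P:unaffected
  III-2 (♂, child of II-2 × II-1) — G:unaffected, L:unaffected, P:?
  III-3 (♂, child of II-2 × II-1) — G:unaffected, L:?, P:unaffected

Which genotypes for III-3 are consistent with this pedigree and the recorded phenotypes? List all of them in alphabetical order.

G/I-1 un ·: GG|Gg
G/I-2 ? ·: GG|Gg|gg
G/II-1 ? I-1×I-2: GG|Gg|gg
G/II-2 un ·: GG|Gg
G/II-3 un I-1×I-2: GG|Gg
G/II-4 un I-1×I-2: GG|Gg
G/II-5 un ·: GG|Gg
G/III-1 un II-4×II-5: GG|Gg
G/III-2 un II-2×II-1: GG|Gg
G/III-3 un II-2×II-1: GG|Gg
⇒ G over [I-1,I-2,II-1,II-2,II-3,II-4,II-5,III-1,III-2,III-3]: 661 consistent
L/I-1 ? ·: LL|Ll|ll
L/I-2 ? ·: LL|Ll|ll
L/II-1 un I-1×I-2: LL|Ll
L/II-2 un ·: LL|Ll
L/II-3 un I-1×I-2: LL|Ll
L/II-4 un I-1×I-2: LL|Ll
L/II-5 un ·: LL|Ll
L/III-1 ? II-4×II-5: LL|Ll|ll
L/III-2 un II-2×II-1: LL|Ll
L/III-3 ? II-2×II-1: LL|Ll|ll
⇒ L over [I-1,I-2,II-1,II-2,II-3,II-4,II-5,III-1,III-2,III-3]: 935 consistent
P/I-1 ? ·: PP|Pp|pp
P/I-2 un ·: PP|Pp
P/II-1 un I-1×I-2: PP|Pp
P/II-2 aff ·: pp
P/II-3 ? I-1×I-2: PP|Pp|pp
P/II-4 ? I-1×I-2: PP|Pp|pp
P/II-5 ? ·: PP|Pp|pp
P/III-1 un II-4×II-5: PP|Pp
P/III-2 ? II-2×II-1: Pp|pp
P/III-3 un II-2×II-1: Pp
⇒ P over [I-1,I-2,II-1,II-2,II-3,II-4,II-5,III-1,III-2,III-3]: 249 consistent

III-3 ∈ {GG LL Pp, GG Ll Pp, GG ll Pp, Gg LL Pp, Gg Ll Pp, Gg ll Pp}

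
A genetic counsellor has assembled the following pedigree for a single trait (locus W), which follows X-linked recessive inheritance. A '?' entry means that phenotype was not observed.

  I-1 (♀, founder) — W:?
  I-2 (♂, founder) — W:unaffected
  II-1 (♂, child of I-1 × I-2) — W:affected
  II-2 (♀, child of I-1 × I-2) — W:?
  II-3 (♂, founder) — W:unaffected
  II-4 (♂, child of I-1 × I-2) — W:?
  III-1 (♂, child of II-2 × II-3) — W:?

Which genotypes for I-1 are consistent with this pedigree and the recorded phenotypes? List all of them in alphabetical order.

I-1 ∈ {X^WX^w, X^wX^w}

W/I-1 ? ·: X^WX^w|X^wX^w
W/I-2 un ·: X^WY
W/II-1 aff I-1×I-2: X^wY
W/II-2 ? I-1×I-2: X^WX^W|X^WX^w
W/II-3 un ·: X^WY
W/II-4 ? I-1×I-2: X^WY|X^wY
W/III-1 ? II-2×II-3: X^WY|X^wY
⇒ W over [I-1,I-2,II-1,II-2,II-3,II-4,III-1]: 8 consistent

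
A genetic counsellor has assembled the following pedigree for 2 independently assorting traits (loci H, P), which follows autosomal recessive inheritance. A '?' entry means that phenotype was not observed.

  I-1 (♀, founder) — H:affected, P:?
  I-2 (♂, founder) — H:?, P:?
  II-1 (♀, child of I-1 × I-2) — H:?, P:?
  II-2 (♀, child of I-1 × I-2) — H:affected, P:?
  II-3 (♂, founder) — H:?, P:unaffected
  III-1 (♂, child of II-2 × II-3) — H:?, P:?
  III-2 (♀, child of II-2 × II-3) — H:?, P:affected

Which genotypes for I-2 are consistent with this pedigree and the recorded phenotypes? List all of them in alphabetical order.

H/I-1 aff ·: hh
H/I-2 ? ·: Hh|hh
H/II-1 ? I-1×I-2: Hh|hh
H/II-2 aff I-1×I-2: hh
H/II-3 ? ·: HH|Hh|hh
H/III-1 ? II-2×II-3: Hh|hh
H/III-2 ? II-2×II-3: Hh|hh
⇒ H over [I-1,I-2,II-1,II-2,II-3,III-1,III-2]: 18 consistent
P/I-1 ? ·: PP|Pp|pp
P/I-2 ? ·: PP|Pp|pp
P/II-1 ? I-1×I-2: PP|Pp|pp
P/II-2 ? I-1×I-2: Pp|pp
P/II-3 un ·: Pp
P/III-1 ? II-2×II-3: PP|Pp|pp
P/III-2 aff II-2×II-3: pp
⇒ P over [I-1,I-2,II-1,II-2,II-3,III-1,III-2]: 55 consistent

I-2 ∈ {Hh PP, Hh Pp, Hh pp, hh PP, hh Pp, hh pp}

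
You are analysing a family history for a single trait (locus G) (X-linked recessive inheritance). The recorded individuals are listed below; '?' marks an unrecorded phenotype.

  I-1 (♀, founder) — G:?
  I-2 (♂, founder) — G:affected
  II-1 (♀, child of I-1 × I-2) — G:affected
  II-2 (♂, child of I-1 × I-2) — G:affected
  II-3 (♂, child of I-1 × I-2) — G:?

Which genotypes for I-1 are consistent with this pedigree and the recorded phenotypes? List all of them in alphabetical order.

I-1 ∈ {X^GX^g, X^gX^g}

G/I-1 ? ·: X^GX^g|X^gX^g
G/I-2 aff ·: X^gY
G/II-1 aff I-1×I-2: X^gX^g
G/II-2 aff I-1×I-2: X^gY
G/II-3 ? I-1×I-2: X^GY|X^gY
⇒ G over [I-1,I-2,II-1,II-2,II-3]: 3 consistent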